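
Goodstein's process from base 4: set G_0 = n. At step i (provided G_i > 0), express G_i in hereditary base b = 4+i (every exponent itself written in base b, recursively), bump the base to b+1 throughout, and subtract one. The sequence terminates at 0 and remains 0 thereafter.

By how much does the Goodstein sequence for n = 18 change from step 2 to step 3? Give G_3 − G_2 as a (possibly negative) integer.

(0) 18|_4 = 4^2 + 2 ↦ 5^2 + 2|_5 = 27 ⇒ 26
(1) 26|_5 = 5^2 + 1 ↦ 6^2 + 1|_6 = 37 ⇒ 36
(2) 36|_6 = 6^2 ↦ 7^2|_7 = 49 ⇒ 48

12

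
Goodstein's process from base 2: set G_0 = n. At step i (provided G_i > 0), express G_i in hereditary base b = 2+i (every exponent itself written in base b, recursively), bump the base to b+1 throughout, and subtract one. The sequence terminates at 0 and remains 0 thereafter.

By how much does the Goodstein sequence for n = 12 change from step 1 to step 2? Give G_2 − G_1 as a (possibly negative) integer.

G_0=12  [base 2] 2^(2 + 1) + 2^2  →[2↦3]→  3^(3 + 1) + 3^3 = 108  −1 ⇒ G_1=107
G_1=107  [base 3] 3^(3 + 1) + 2·3^2 + 2·3 + 2  →[3↦4]→  4^(4 + 1) + 2·4^2 + 2·4 + 2 = 1066  −1 ⇒ G_2=1065

958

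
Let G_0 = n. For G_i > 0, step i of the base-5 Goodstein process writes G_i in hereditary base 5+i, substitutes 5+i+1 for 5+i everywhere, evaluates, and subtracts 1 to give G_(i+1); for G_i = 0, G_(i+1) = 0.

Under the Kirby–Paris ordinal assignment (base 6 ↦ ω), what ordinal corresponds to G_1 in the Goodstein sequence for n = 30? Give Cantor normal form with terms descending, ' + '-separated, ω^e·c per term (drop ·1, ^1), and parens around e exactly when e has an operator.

ω^2 + 5

G_0 = 30. HB_5(30) = 5^2 + 5. Bump = 42. G_1 = 41.
G_1 = 41. HB_6(41) = 6^2 + 5. Bump = 54. G_2 = 53.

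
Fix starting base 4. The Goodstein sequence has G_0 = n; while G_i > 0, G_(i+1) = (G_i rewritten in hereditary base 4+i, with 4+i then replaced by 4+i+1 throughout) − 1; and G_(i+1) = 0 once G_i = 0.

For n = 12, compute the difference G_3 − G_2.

1

i=0: 12 = 3·4 (b=4); 4→5: 3·5 = 15; 15−1 = 14
i=1: 14 = 2·5 + 4 (b=5); 5→6: 2·6 + 4 = 16; 16−1 = 15
i=2: 15 = 2·6 + 3 (b=6); 6→7: 2·7 + 3 = 17; 17−1 = 16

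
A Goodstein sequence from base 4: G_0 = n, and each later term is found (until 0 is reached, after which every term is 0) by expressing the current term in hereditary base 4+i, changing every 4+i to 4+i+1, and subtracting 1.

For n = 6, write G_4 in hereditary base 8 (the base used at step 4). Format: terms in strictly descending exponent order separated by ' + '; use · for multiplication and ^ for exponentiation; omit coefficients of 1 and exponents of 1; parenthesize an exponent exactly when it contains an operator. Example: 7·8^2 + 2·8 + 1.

G_0 = 6. HB_4(6) = 4 + 2. Bump = 7. G_1 = 6.
G_1 = 6. HB_5(6) = 5 + 1. Bump = 7. G_2 = 6.
G_2 = 6. HB_6(6) = 6. Bump = 7. G_3 = 6.
G_3 = 6. HB_7(6) = 6. Bump = 6. G_4 = 5.
G_4 = 5. HB_8(5) = 5. Bump = 5. G_5 = 4.

5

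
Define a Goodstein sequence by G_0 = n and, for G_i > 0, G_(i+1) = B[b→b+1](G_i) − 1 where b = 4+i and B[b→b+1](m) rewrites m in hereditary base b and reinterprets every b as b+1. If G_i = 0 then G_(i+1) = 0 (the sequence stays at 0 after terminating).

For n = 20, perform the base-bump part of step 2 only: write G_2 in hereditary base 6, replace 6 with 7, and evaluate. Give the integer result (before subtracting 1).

52

20 —HB4→ 4^2 + 4 —bump→ 5^2 + 5 = 30 —(−1)→ 29
29 —HB5→ 5^2 + 4 —bump→ 6^2 + 4 = 40 —(−1)→ 39
39 —HB6→ 6^2 + 3 —bump→ 7^2 + 3 = 52 —(−1)→ 51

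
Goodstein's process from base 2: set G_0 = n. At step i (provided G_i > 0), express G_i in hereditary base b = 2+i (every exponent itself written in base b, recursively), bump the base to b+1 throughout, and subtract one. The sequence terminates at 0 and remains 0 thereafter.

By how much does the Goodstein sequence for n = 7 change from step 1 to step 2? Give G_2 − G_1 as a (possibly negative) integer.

229

[0] 7 ≡ 2^2 + 2 + 1 (base 2). Lift 3: 31. −1: 30.
[1] 30 ≡ 3^3 + 3 (base 3). Lift 4: 260. −1: 259.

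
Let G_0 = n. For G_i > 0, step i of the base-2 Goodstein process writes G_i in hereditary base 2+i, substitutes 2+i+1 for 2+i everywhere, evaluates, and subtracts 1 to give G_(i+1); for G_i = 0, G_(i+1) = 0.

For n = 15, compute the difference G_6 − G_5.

144406599

15 —HB2→ 2^(2 + 1) + 2^2 + 2 + 1 —bump→ 3^(3 + 1) + 3^3 + 3 + 1 = 112 —(−1)→ 111
111 —HB3→ 3^(3 + 1) + 3^3 + 3 —bump→ 4^(4 + 1) + 4^4 + 4 = 1284 —(−1)→ 1283
1283 —HB4→ 4^(4 + 1) + 4^4 + 3 —bump→ 5^(5 + 1) + 5^5 + 3 = 18753 —(−1)→ 18752
18752 —HB5→ 5^(5 + 1) + 5^5 + 2 —bump→ 6^(6 + 1) + 6^6 + 2 = 326594 —(−1)→ 326593
326593 —HB6→ 6^(6 + 1) + 6^6 + 1 —bump→ 7^(7 + 1) + 7^7 + 1 = 6588345 —(−1)→ 6588344
6588344 —HB7→ 7^(7 + 1) + 7^7 —bump→ 8^(8 + 1) + 8^8 = 150994944 —(−1)→ 150994943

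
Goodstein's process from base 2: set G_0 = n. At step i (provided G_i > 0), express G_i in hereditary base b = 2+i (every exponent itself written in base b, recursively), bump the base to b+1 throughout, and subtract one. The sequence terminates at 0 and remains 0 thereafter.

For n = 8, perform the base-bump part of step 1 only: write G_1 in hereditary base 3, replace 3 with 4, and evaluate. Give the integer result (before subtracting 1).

step 0: 8 = 2^(2 + 1); sub 3 for 2: 3^(3 + 1); = 81; G_1 = 81−1 = 80
step 1: 80 = 2·3^3 + 2·3^2 + 2·3 + 2; sub 4 for 3: 2·4^4 + 2·4^2 + 2·4 + 2; = 554; G_2 = 554−1 = 553

554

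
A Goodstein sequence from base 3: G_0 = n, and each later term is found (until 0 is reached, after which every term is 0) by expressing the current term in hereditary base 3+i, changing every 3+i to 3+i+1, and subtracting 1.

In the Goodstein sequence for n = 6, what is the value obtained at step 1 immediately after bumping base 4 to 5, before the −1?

G_0=6  [base 3] 2·3  →[3↦4]→  2·4 = 8  −1 ⇒ G_1=7
G_1=7  [base 4] 4 + 3  →[4↦5]→  5 + 3 = 8  −1 ⇒ G_2=7

8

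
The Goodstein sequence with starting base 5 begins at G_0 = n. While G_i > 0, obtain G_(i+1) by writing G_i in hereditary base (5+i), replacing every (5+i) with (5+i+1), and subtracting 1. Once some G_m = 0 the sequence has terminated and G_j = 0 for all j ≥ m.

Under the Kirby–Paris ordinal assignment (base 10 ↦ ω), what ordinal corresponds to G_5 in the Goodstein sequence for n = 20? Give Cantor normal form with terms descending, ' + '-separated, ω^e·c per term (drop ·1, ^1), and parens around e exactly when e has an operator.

i=0: 20 = 4·5 (b=5); 5→6: 4·6 = 24; 24−1 = 23
i=1: 23 = 3·6 + 5 (b=6); 6→7: 3·7 + 5 = 26; 26−1 = 25
i=2: 25 = 3·7 + 4 (b=7); 7→8: 3·8 + 4 = 28; 28−1 = 27
i=3: 27 = 3·8 + 3 (b=8); 8→9: 3·9 + 3 = 30; 30−1 = 29
i=4: 29 = 3·9 + 2 (b=9); 9→10: 3·10 + 2 = 32; 32−1 = 31
i=5: 31 = 3·10 + 1 (b=10); 10→11: 3·11 + 1 = 34; 34−1 = 33

ω·3 + 1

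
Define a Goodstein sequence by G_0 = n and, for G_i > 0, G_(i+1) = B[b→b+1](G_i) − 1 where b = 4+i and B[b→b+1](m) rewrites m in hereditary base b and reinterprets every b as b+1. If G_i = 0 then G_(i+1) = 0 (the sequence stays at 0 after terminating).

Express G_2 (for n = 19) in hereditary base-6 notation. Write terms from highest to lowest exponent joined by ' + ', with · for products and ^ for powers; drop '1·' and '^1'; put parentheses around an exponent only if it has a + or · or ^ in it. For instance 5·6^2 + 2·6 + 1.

(0) 19|_4 = 4^2 + 3 ↦ 5^2 + 3|_5 = 28 ⇒ 27
(1) 27|_5 = 5^2 + 2 ↦ 6^2 + 2|_6 = 38 ⇒ 37
(2) 37|_6 = 6^2 + 1 ↦ 7^2 + 1|_7 = 50 ⇒ 49

6^2 + 1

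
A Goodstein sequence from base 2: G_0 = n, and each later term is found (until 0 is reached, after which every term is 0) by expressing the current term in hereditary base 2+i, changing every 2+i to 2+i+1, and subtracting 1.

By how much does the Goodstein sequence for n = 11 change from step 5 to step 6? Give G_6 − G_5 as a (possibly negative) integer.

G_0=11  [base 2] 2^(2 + 1) + 2 + 1  →[2↦3]→  3^(3 + 1) + 3 + 1 = 85  −1 ⇒ G_1=84
G_1=84  [base 3] 3^(3 + 1) + 3  →[3↦4]→  4^(4 + 1) + 4 = 1028  −1 ⇒ G_2=1027
G_2=1027  [base 4] 4^(4 + 1) + 3  →[4↦5]→  5^(5 + 1) + 3 = 15628  −1 ⇒ G_3=15627
G_3=15627  [base 5] 5^(5 + 1) + 2  →[5↦6]→  6^(6 + 1) + 2 = 279938  −1 ⇒ G_4=279937
G_4=279937  [base 6] 6^(6 + 1) + 1  →[6↦7]→  7^(7 + 1) + 1 = 5764802  −1 ⇒ G_5=5764801
G_5=5764801  [base 7] 7^(7 + 1)  →[7↦8]→  8^(8 + 1) = 134217728  −1 ⇒ G_6=134217727

128452926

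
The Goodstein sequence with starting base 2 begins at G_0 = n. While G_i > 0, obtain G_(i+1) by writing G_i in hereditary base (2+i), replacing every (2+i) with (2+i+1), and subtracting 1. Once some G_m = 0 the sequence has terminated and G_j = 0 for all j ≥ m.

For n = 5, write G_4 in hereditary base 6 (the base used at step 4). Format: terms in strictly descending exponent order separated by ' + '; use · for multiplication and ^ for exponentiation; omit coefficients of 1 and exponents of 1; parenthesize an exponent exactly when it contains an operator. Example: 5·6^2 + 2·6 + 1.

step 0: 5 = 2^2 + 1; sub 3 for 2: 3^3 + 1; = 28; G_1 = 28−1 = 27
step 1: 27 = 3^3; sub 4 for 3: 4^4; = 256; G_2 = 256−1 = 255
step 2: 255 = 3·4^3 + 3·4^2 + 3·4 + 3; sub 5 for 4: 3·5^3 + 3·5^2 + 3·5 + 3; = 468; G_3 = 468−1 = 467
step 3: 467 = 3·5^3 + 3·5^2 + 3·5 + 2; sub 6 for 5: 3·6^3 + 3·6^2 + 3·6 + 2; = 776; G_4 = 776−1 = 775
step 4: 775 = 3·6^3 + 3·6^2 + 3·6 + 1; sub 7 for 6: 3·7^3 + 3·7^2 + 3·7 + 1; = 1198; G_5 = 1198−1 = 1197

3·6^3 + 3·6^2 + 3·6 + 1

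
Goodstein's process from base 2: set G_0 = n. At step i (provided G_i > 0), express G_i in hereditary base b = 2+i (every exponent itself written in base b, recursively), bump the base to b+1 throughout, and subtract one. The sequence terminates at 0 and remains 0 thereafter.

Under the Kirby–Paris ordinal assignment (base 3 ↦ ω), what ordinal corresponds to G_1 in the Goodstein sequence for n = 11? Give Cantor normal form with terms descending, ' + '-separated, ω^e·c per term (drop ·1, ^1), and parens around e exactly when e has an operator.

[0] 11 ≡ 2^(2 + 1) + 2 + 1 (base 2). Lift 3: 85. −1: 84.
[1] 84 ≡ 3^(3 + 1) + 3 (base 3). Lift 4: 1028. −1: 1027.

ω^(ω + 1) + ω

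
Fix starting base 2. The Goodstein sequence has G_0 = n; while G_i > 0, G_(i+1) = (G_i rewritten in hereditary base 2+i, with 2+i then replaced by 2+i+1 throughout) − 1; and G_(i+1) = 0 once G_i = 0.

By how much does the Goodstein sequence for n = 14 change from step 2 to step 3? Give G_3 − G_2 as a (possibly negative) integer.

(0) 14|_2 = 2^(2 + 1) + 2^2 + 2 ↦ 3^(3 + 1) + 3^3 + 3|_3 = 111 ⇒ 110
(1) 110|_3 = 3^(3 + 1) + 3^3 + 2 ↦ 4^(4 + 1) + 4^4 + 2|_4 = 1282 ⇒ 1281
(2) 1281|_4 = 4^(4 + 1) + 4^4 + 1 ↦ 5^(5 + 1) + 5^5 + 1|_5 = 18751 ⇒ 18750

17469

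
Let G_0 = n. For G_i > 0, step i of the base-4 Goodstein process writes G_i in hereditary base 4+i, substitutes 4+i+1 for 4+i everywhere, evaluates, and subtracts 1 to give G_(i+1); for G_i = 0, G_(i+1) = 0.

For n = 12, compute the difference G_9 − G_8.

[0] 12 ≡ 3·4 (base 4). Lift 5: 15. −1: 14.
[1] 14 ≡ 2·5 + 4 (base 5). Lift 6: 16. −1: 15.
[2] 15 ≡ 2·6 + 3 (base 6). Lift 7: 17. −1: 16.
[3] 16 ≡ 2·7 + 2 (base 7). Lift 8: 18. −1: 17.
[4] 17 ≡ 2·8 + 1 (base 8). Lift 9: 19. −1: 18.
[5] 18 ≡ 2·9 (base 9). Lift 10: 20. −1: 19.
[6] 19 ≡ 10 + 9 (base 10). Lift 11: 20. −1: 19.
[7] 19 ≡ 11 + 8 (base 11). Lift 12: 20. −1: 19.
[8] 19 ≡ 12 + 7 (base 12). Lift 13: 20. −1: 19.

0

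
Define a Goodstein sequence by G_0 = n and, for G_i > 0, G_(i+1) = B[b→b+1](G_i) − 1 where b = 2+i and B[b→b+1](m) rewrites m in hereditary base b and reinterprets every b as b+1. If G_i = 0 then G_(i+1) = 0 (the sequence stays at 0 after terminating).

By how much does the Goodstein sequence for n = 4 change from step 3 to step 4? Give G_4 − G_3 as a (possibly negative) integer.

G_0=4  [base 2] 2^2  →[2↦3]→  3^3 = 27  −1 ⇒ G_1=26
G_1=26  [base 3] 2·3^2 + 2·3 + 2  →[3↦4]→  2·4^2 + 2·4 + 2 = 42  −1 ⇒ G_2=41
G_2=41  [base 4] 2·4^2 + 2·4 + 1  →[4↦5]→  2·5^2 + 2·5 + 1 = 61  −1 ⇒ G_3=60
G_3=60  [base 5] 2·5^2 + 2·5  →[5↦6]→  2·6^2 + 2·6 = 84  −1 ⇒ G_4=83

23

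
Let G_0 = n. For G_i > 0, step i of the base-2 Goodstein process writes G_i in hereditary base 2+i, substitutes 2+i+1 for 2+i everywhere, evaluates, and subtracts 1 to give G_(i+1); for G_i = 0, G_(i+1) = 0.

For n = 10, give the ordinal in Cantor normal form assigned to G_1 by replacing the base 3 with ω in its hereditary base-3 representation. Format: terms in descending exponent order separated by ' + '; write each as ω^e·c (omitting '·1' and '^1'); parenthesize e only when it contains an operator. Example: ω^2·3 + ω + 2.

ω^(ω + 1) + 2

10 —HB2→ 2^(2 + 1) + 2 —bump→ 3^(3 + 1) + 3 = 84 —(−1)→ 83
83 —HB3→ 3^(3 + 1) + 2 —bump→ 4^(4 + 1) + 2 = 1026 —(−1)→ 1025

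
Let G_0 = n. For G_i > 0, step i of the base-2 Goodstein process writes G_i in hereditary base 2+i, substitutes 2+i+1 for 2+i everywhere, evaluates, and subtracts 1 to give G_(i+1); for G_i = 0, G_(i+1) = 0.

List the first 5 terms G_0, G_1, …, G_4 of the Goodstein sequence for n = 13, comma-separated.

13, 108, 1279, 16092, 280711

G_0 = 13. HB_2(13) = 2^(2 + 1) + 2^2 + 1. Bump = 109. G_1 = 108.
G_1 = 108. HB_3(108) = 3^(3 + 1) + 3^3. Bump = 1280. G_2 = 1279.
G_2 = 1279. HB_4(1279) = 4^(4 + 1) + 3·4^3 + 3·4^2 + 3·4 + 3. Bump = 16093. G_3 = 16092.
G_3 = 16092. HB_5(16092) = 5^(5 + 1) + 3·5^3 + 3·5^2 + 3·5 + 2. Bump = 280712. G_4 = 280711.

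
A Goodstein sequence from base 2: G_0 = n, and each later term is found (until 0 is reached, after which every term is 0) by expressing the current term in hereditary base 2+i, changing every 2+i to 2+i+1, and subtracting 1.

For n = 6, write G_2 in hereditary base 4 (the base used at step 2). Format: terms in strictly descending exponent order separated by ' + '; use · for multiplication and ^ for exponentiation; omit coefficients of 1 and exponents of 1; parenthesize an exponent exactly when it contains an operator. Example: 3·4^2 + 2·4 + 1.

4^4 + 1

(0) 6|_2 = 2^2 + 2 ↦ 3^3 + 3|_3 = 30 ⇒ 29
(1) 29|_3 = 3^3 + 2 ↦ 4^4 + 2|_4 = 258 ⇒ 257
(2) 257|_4 = 4^4 + 1 ↦ 5^5 + 1|_5 = 3126 ⇒ 3125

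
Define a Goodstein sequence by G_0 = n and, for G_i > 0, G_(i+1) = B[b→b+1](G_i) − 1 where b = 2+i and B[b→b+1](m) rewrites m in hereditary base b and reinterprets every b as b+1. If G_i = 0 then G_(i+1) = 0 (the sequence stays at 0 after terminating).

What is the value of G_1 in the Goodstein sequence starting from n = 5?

27

G_0 = 5. HB_2(5) = 2^2 + 1. Bump = 28. G_1 = 27.
G_1 = 27. HB_3(27) = 3^3. Bump = 256. G_2 = 255.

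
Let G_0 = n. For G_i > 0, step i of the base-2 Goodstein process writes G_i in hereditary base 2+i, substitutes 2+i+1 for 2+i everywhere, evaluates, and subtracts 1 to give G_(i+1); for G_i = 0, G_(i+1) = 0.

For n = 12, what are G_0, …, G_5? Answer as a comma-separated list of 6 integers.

(0) 12|_2 = 2^(2 + 1) + 2^2 ↦ 3^(3 + 1) + 3^3|_3 = 108 ⇒ 107
(1) 107|_3 = 3^(3 + 1) + 2·3^2 + 2·3 + 2 ↦ 4^(4 + 1) + 2·4^2 + 2·4 + 2|_4 = 1066 ⇒ 1065
(2) 1065|_4 = 4^(4 + 1) + 2·4^2 + 2·4 + 1 ↦ 5^(5 + 1) + 2·5^2 + 2·5 + 1|_5 = 15686 ⇒ 15685
(3) 15685|_5 = 5^(5 + 1) + 2·5^2 + 2·5 ↦ 6^(6 + 1) + 2·6^2 + 2·6|_6 = 280020 ⇒ 280019
(4) 280019|_6 = 6^(6 + 1) + 2·6^2 + 6 + 5 ↦ 7^(7 + 1) + 2·7^2 + 7 + 5|_7 = 5764911 ⇒ 5764910

12, 107, 1065, 15685, 280019, 5764910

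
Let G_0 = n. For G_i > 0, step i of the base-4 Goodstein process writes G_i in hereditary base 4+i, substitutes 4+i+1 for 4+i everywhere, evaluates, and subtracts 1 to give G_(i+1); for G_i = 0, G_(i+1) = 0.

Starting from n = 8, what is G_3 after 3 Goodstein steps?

9

8 —HB4→ 2·4 —bump→ 2·5 = 10 —(−1)→ 9
9 —HB5→ 5 + 4 —bump→ 6 + 4 = 10 —(−1)→ 9
9 —HB6→ 6 + 3 —bump→ 7 + 3 = 10 —(−1)→ 9
9 —HB7→ 7 + 2 —bump→ 8 + 2 = 10 —(−1)→ 9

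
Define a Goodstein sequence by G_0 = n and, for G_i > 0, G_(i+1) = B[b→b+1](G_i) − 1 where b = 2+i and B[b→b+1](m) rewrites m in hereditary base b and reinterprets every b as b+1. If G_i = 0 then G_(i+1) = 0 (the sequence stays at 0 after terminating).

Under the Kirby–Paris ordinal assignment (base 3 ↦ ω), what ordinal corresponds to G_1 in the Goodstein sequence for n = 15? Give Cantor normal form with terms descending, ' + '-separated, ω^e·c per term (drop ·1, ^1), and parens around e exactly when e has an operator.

i=0: 15 = 2^(2 + 1) + 2^2 + 2 + 1 (b=2); 2→3: 3^(3 + 1) + 3^3 + 3 + 1 = 112; 112−1 = 111
i=1: 111 = 3^(3 + 1) + 3^3 + 3 (b=3); 3→4: 4^(4 + 1) + 4^4 + 4 = 1284; 1284−1 = 1283

ω^(ω + 1) + ω^ω + ω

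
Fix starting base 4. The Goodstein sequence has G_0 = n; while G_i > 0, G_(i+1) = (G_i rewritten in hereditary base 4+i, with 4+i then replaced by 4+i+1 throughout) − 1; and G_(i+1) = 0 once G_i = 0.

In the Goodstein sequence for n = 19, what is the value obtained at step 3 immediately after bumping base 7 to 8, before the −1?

step 0: 19 = 4^2 + 3; sub 5 for 4: 5^2 + 3; = 28; G_1 = 28−1 = 27
step 1: 27 = 5^2 + 2; sub 6 for 5: 6^2 + 2; = 38; G_2 = 38−1 = 37
step 2: 37 = 6^2 + 1; sub 7 for 6: 7^2 + 1; = 50; G_3 = 50−1 = 49
step 3: 49 = 7^2; sub 8 for 7: 8^2; = 64; G_4 = 64−1 = 63

64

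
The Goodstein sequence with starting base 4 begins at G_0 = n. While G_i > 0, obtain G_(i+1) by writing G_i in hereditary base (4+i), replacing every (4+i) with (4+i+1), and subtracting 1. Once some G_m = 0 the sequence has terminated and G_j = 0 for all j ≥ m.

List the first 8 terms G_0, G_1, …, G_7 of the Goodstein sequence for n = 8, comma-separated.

step 0: 8 = 2·4; sub 5 for 4: 2·5; = 10; G_1 = 10−1 = 9
step 1: 9 = 5 + 4; sub 6 for 5: 6 + 4; = 10; G_2 = 10−1 = 9
step 2: 9 = 6 + 3; sub 7 for 6: 7 + 3; = 10; G_3 = 10−1 = 9
step 3: 9 = 7 + 2; sub 8 for 7: 8 + 2; = 10; G_4 = 10−1 = 9
step 4: 9 = 8 + 1; sub 9 for 8: 9 + 1; = 10; G_5 = 10−1 = 9
step 5: 9 = 9; sub 10 for 9: 10; = 10; G_6 = 10−1 = 9
step 6: 9 = 9; sub 11 for 10: 9; = 9; G_7 = 9−1 = 8

8, 9, 9, 9, 9, 9, 9, 8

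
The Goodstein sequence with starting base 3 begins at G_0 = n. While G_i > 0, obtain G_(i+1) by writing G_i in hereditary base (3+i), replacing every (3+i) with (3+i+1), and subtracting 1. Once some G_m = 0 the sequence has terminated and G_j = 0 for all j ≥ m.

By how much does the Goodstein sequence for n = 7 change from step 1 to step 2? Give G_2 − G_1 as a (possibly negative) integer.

1

step 0: 7 = 2·3 + 1; sub 4 for 3: 2·4 + 1; = 9; G_1 = 9−1 = 8
step 1: 8 = 2·4; sub 5 for 4: 2·5; = 10; G_2 = 10−1 = 9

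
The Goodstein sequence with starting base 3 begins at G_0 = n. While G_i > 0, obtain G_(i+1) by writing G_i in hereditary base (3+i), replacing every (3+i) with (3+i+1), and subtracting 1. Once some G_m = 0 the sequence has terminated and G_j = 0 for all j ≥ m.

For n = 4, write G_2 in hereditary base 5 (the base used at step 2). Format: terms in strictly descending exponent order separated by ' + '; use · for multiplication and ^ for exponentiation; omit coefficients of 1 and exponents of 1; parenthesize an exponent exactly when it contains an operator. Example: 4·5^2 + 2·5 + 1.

base 3: 4 = 3 + 1; at 4: 4 + 1 = 5; next = 4
base 4: 4 = 4; at 5: 5 = 5; next = 4
base 5: 4 = 4; at 6: 4 = 4; next = 3

4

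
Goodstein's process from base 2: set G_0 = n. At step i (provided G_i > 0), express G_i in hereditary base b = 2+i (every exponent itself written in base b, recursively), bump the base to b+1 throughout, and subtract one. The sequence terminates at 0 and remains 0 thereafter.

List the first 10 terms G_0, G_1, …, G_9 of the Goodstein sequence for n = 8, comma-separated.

[0] 8 ≡ 2^(2 + 1) (base 2). Lift 3: 81. −1: 80.
[1] 80 ≡ 2·3^3 + 2·3^2 + 2·3 + 2 (base 3). Lift 4: 554. −1: 553.
[2] 553 ≡ 2·4^4 + 2·4^2 + 2·4 + 1 (base 4). Lift 5: 6311. −1: 6310.
[3] 6310 ≡ 2·5^5 + 2·5^2 + 2·5 (base 5). Lift 6: 93396. −1: 93395.
[4] 93395 ≡ 2·6^6 + 2·6^2 + 6 + 5 (base 6). Lift 7: 1647196. −1: 1647195.
[5] 1647195 ≡ 2·7^7 + 2·7^2 + 7 + 4 (base 7). Lift 8: 33554572. −1: 33554571.
[6] 33554571 ≡ 2·8^8 + 2·8^2 + 8 + 3 (base 8). Lift 9: 774841152. −1: 774841151.
[7] 774841151 ≡ 2·9^9 + 2·9^2 + 9 + 2 (base 9). Lift 10: 20000000212. −1: 20000000211.
[8] 20000000211 ≡ 2·10^10 + 2·10^2 + 10 + 1 (base 10). Lift 11: 570623341476. −1: 570623341475.

8, 80, 553, 6310, 93395, 1647195, 33554571, 774841151, 20000000211, 570623341475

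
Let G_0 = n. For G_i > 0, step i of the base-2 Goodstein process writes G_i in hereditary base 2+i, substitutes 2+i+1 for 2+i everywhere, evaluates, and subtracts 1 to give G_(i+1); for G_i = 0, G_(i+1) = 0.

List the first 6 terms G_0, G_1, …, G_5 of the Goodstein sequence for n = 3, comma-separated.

3, 3, 3, 2, 1, 0

G_0=3  [base 2] 2 + 1  →[2↦3]→  3 + 1 = 4  −1 ⇒ G_1=3
G_1=3  [base 3] 3  →[3↦4]→  4 = 4  −1 ⇒ G_2=3
G_2=3  [base 4] 3  →[4↦5]→  3 = 3  −1 ⇒ G_3=2
G_3=2  [base 5] 2  →[5↦6]→  2 = 2  −1 ⇒ G_4=1
G_4=1  [base 6] 1  →[6↦7]→  1 = 1  −1 ⇒ G_5=0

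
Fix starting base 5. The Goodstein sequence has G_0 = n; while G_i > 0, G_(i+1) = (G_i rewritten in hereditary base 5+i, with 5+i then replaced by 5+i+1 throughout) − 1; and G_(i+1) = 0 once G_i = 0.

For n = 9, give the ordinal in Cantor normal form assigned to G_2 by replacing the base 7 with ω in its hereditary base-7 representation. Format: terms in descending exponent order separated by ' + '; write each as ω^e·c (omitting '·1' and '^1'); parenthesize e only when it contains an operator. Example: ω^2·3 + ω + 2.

base 5: 9 = 5 + 4; at 6: 6 + 4 = 10; next = 9
base 6: 9 = 6 + 3; at 7: 7 + 3 = 10; next = 9

ω + 2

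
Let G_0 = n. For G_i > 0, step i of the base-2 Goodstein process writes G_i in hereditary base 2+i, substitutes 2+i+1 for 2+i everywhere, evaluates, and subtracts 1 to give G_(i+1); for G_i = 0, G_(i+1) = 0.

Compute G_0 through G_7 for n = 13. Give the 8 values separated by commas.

[0] 13 ≡ 2^(2 + 1) + 2^2 + 1 (base 2). Lift 3: 109. −1: 108.
[1] 108 ≡ 3^(3 + 1) + 3^3 (base 3). Lift 4: 1280. −1: 1279.
[2] 1279 ≡ 4^(4 + 1) + 3·4^3 + 3·4^2 + 3·4 + 3 (base 4). Lift 5: 16093. −1: 16092.
[3] 16092 ≡ 5^(5 + 1) + 3·5^3 + 3·5^2 + 3·5 + 2 (base 5). Lift 6: 280712. −1: 280711.
[4] 280711 ≡ 6^(6 + 1) + 3·6^3 + 3·6^2 + 3·6 + 1 (base 6). Lift 7: 5765999. −1: 5765998.
[5] 5765998 ≡ 7^(7 + 1) + 3·7^3 + 3·7^2 + 3·7 (base 7). Lift 8: 134219480. −1: 134219479.
[6] 134219479 ≡ 8^(8 + 1) + 3·8^3 + 3·8^2 + 2·8 + 7 (base 8). Lift 9: 3486786856. −1: 3486786855.

13, 108, 1279, 16092, 280711, 5765998, 134219479, 3486786855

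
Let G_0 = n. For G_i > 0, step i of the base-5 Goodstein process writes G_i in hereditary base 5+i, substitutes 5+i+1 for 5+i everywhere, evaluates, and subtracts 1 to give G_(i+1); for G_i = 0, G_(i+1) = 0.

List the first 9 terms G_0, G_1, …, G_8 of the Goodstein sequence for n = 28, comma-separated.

step 0: 28 = 5^2 + 3; sub 6 for 5: 6^2 + 3; = 39; G_1 = 39−1 = 38
step 1: 38 = 6^2 + 2; sub 7 for 6: 7^2 + 2; = 51; G_2 = 51−1 = 50
step 2: 50 = 7^2 + 1; sub 8 for 7: 8^2 + 1; = 65; G_3 = 65−1 = 64
step 3: 64 = 8^2; sub 9 for 8: 9^2; = 81; G_4 = 81−1 = 80
step 4: 80 = 8·9 + 8; sub 10 for 9: 8·10 + 8; = 88; G_5 = 88−1 = 87
step 5: 87 = 8·10 + 7; sub 11 for 10: 8·11 + 7; = 95; G_6 = 95−1 = 94
step 6: 94 = 8·11 + 6; sub 12 for 11: 8·12 + 6; = 102; G_7 = 102−1 = 101
step 7: 101 = 8·12 + 5; sub 13 for 12: 8·13 + 5; = 109; G_8 = 109−1 = 108

28, 38, 50, 64, 80, 87, 94, 101, 108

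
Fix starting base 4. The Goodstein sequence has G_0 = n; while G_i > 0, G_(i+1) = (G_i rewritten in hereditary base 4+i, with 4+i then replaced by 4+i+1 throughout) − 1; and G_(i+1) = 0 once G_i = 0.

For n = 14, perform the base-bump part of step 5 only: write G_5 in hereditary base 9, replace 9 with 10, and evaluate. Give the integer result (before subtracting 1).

i=0: 14 = 3·4 + 2 (b=4); 4→5: 3·5 + 2 = 17; 17−1 = 16
i=1: 16 = 3·5 + 1 (b=5); 5→6: 3·6 + 1 = 19; 19−1 = 18
i=2: 18 = 3·6 (b=6); 6→7: 3·7 = 21; 21−1 = 20
i=3: 20 = 2·7 + 6 (b=7); 7→8: 2·8 + 6 = 22; 22−1 = 21
i=4: 21 = 2·8 + 5 (b=8); 8→9: 2·9 + 5 = 23; 23−1 = 22
i=5: 22 = 2·9 + 4 (b=9); 9→10: 2·10 + 4 = 24; 24−1 = 23

24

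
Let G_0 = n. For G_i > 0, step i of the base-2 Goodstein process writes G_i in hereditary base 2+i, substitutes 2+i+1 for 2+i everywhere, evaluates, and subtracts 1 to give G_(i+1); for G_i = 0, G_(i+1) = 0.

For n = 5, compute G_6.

1751

[0] 5 ≡ 2^2 + 1 (base 2). Lift 3: 28. −1: 27.
[1] 27 ≡ 3^3 (base 3). Lift 4: 256. −1: 255.
[2] 255 ≡ 3·4^3 + 3·4^2 + 3·4 + 3 (base 4). Lift 5: 468. −1: 467.
[3] 467 ≡ 3·5^3 + 3·5^2 + 3·5 + 2 (base 5). Lift 6: 776. −1: 775.
[4] 775 ≡ 3·6^3 + 3·6^2 + 3·6 + 1 (base 6). Lift 7: 1198. −1: 1197.
[5] 1197 ≡ 3·7^3 + 3·7^2 + 3·7 (base 7). Lift 8: 1752. −1: 1751.
[6] 1751 ≡ 3·8^3 + 3·8^2 + 2·8 + 7 (base 8). Lift 9: 2455. −1: 2454.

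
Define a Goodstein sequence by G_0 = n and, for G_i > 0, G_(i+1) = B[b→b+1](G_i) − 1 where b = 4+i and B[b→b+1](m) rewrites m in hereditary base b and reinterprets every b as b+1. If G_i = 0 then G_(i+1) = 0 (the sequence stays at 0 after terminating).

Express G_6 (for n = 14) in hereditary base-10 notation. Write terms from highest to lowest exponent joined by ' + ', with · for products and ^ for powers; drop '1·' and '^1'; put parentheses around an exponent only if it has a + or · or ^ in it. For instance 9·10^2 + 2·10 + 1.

step 0: 14 = 3·4 + 2; sub 5 for 4: 3·5 + 2; = 17; G_1 = 17−1 = 16
step 1: 16 = 3·5 + 1; sub 6 for 5: 3·6 + 1; = 19; G_2 = 19−1 = 18
step 2: 18 = 3·6; sub 7 for 6: 3·7; = 21; G_3 = 21−1 = 20
step 3: 20 = 2·7 + 6; sub 8 for 7: 2·8 + 6; = 22; G_4 = 22−1 = 21
step 4: 21 = 2·8 + 5; sub 9 for 8: 2·9 + 5; = 23; G_5 = 23−1 = 22
step 5: 22 = 2·9 + 4; sub 10 for 9: 2·10 + 4; = 24; G_6 = 24−1 = 23

2·10 + 3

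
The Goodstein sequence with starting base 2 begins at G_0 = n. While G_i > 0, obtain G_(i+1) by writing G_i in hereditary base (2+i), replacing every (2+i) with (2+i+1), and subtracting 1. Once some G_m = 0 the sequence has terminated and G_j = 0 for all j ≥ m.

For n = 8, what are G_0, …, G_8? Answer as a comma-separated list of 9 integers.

8, 80, 553, 6310, 93395, 1647195, 33554571, 774841151, 20000000211

step 0: 8 = 2^(2 + 1); sub 3 for 2: 3^(3 + 1); = 81; G_1 = 81−1 = 80
step 1: 80 = 2·3^3 + 2·3^2 + 2·3 + 2; sub 4 for 3: 2·4^4 + 2·4^2 + 2·4 + 2; = 554; G_2 = 554−1 = 553
step 2: 553 = 2·4^4 + 2·4^2 + 2·4 + 1; sub 5 for 4: 2·5^5 + 2·5^2 + 2·5 + 1; = 6311; G_3 = 6311−1 = 6310
step 3: 6310 = 2·5^5 + 2·5^2 + 2·5; sub 6 for 5: 2·6^6 + 2·6^2 + 2·6; = 93396; G_4 = 93396−1 = 93395
step 4: 93395 = 2·6^6 + 2·6^2 + 6 + 5; sub 7 for 6: 2·7^7 + 2·7^2 + 7 + 5; = 1647196; G_5 = 1647196−1 = 1647195
step 5: 1647195 = 2·7^7 + 2·7^2 + 7 + 4; sub 8 for 7: 2·8^8 + 2·8^2 + 8 + 4; = 33554572; G_6 = 33554572−1 = 33554571
step 6: 33554571 = 2·8^8 + 2·8^2 + 8 + 3; sub 9 for 8: 2·9^9 + 2·9^2 + 9 + 3; = 774841152; G_7 = 774841152−1 = 774841151
step 7: 774841151 = 2·9^9 + 2·9^2 + 9 + 2; sub 10 for 9: 2·10^10 + 2·10^2 + 10 + 2; = 20000000212; G_8 = 20000000212−1 = 20000000211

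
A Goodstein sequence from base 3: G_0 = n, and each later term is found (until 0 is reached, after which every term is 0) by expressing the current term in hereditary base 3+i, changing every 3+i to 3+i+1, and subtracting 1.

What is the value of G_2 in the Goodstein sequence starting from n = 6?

7

6 —HB3→ 2·3 —bump→ 2·4 = 8 —(−1)→ 7
7 —HB4→ 4 + 3 —bump→ 5 + 3 = 8 —(−1)→ 7
7 —HB5→ 5 + 2 —bump→ 6 + 2 = 8 —(−1)→ 7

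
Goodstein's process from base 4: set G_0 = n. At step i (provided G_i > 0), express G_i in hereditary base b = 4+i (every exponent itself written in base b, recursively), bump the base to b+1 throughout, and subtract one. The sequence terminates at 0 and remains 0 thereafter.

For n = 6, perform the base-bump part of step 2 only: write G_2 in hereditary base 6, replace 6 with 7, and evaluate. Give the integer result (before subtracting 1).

G_0=6  [base 4] 4 + 2  →[4↦5]→  5 + 2 = 7  −1 ⇒ G_1=6
G_1=6  [base 5] 5 + 1  →[5↦6]→  6 + 1 = 7  −1 ⇒ G_2=6
G_2=6  [base 6] 6  →[6↦7]→  7 = 7  −1 ⇒ G_3=6

7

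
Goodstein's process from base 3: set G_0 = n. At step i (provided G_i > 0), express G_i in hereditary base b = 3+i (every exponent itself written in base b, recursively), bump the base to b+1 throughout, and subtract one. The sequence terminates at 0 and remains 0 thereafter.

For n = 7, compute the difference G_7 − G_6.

i=0: 7 = 2·3 + 1 (b=3); 3→4: 2·4 + 1 = 9; 9−1 = 8
i=1: 8 = 2·4 (b=4); 4→5: 2·5 = 10; 10−1 = 9
i=2: 9 = 5 + 4 (b=5); 5→6: 6 + 4 = 10; 10−1 = 9
i=3: 9 = 6 + 3 (b=6); 6→7: 7 + 3 = 10; 10−1 = 9
i=4: 9 = 7 + 2 (b=7); 7→8: 8 + 2 = 10; 10−1 = 9
i=5: 9 = 8 + 1 (b=8); 8→9: 9 + 1 = 10; 10−1 = 9
i=6: 9 = 9 (b=9); 9→10: 10 = 10; 10−1 = 9

0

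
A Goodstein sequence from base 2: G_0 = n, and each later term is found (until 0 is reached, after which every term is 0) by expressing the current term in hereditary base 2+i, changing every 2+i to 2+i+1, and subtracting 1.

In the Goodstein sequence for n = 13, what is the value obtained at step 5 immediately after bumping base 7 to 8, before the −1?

[0] 13 ≡ 2^(2 + 1) + 2^2 + 1 (base 2). Lift 3: 109. −1: 108.
[1] 108 ≡ 3^(3 + 1) + 3^3 (base 3). Lift 4: 1280. −1: 1279.
[2] 1279 ≡ 4^(4 + 1) + 3·4^3 + 3·4^2 + 3·4 + 3 (base 4). Lift 5: 16093. −1: 16092.
[3] 16092 ≡ 5^(5 + 1) + 3·5^3 + 3·5^2 + 3·5 + 2 (base 5). Lift 6: 280712. −1: 280711.
[4] 280711 ≡ 6^(6 + 1) + 3·6^3 + 3·6^2 + 3·6 + 1 (base 6). Lift 7: 5765999. −1: 5765998.

134219480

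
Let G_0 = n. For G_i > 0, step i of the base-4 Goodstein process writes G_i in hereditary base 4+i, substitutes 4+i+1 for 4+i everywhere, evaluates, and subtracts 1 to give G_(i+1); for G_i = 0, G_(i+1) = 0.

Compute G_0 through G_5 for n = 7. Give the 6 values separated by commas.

7, 7, 7, 7, 7, 6

i=0: 7 = 4 + 3 (b=4); 4→5: 5 + 3 = 8; 8−1 = 7
i=1: 7 = 5 + 2 (b=5); 5→6: 6 + 2 = 8; 8−1 = 7
i=2: 7 = 6 + 1 (b=6); 6→7: 7 + 1 = 8; 8−1 = 7
i=3: 7 = 7 (b=7); 7→8: 8 = 8; 8−1 = 7
i=4: 7 = 7 (b=8); 8→9: 7 = 7; 7−1 = 6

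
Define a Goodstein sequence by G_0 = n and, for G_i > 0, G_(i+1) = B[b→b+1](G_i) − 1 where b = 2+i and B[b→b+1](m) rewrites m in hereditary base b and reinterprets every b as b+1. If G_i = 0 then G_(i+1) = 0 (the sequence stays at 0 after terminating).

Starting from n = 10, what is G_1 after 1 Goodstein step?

[0] 10 ≡ 2^(2 + 1) + 2 (base 2). Lift 3: 84. −1: 83.
[1] 83 ≡ 3^(3 + 1) + 2 (base 3). Lift 4: 1026. −1: 1025.

83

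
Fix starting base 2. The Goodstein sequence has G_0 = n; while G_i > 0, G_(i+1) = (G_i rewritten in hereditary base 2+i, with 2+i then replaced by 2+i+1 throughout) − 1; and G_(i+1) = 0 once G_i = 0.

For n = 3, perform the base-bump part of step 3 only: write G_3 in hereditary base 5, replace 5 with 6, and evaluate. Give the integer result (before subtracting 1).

2

step 0: 3 = 2 + 1; sub 3 for 2: 3 + 1; = 4; G_1 = 4−1 = 3
step 1: 3 = 3; sub 4 for 3: 4; = 4; G_2 = 4−1 = 3
step 2: 3 = 3; sub 5 for 4: 3; = 3; G_3 = 3−1 = 2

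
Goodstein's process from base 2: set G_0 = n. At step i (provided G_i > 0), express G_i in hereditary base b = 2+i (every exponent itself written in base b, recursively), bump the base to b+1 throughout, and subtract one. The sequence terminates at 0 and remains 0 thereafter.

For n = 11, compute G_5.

5764801

G_0=11  [base 2] 2^(2 + 1) + 2 + 1  →[2↦3]→  3^(3 + 1) + 3 + 1 = 85  −1 ⇒ G_1=84
G_1=84  [base 3] 3^(3 + 1) + 3  →[3↦4]→  4^(4 + 1) + 4 = 1028  −1 ⇒ G_2=1027
G_2=1027  [base 4] 4^(4 + 1) + 3  →[4↦5]→  5^(5 + 1) + 3 = 15628  −1 ⇒ G_3=15627
G_3=15627  [base 5] 5^(5 + 1) + 2  →[5↦6]→  6^(6 + 1) + 2 = 279938  −1 ⇒ G_4=279937
G_4=279937  [base 6] 6^(6 + 1) + 1  →[6↦7]→  7^(7 + 1) + 1 = 5764802  −1 ⇒ G_5=5764801
G_5=5764801  [base 7] 7^(7 + 1)  →[7↦8]→  8^(8 + 1) = 134217728  −1 ⇒ G_6=134217727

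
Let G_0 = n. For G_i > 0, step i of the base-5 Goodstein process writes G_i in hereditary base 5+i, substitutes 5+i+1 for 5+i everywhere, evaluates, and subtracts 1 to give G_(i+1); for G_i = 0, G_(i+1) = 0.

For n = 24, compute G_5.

39

(0) 24|_5 = 4·5 + 4 ↦ 4·6 + 4|_6 = 28 ⇒ 27
(1) 27|_6 = 4·6 + 3 ↦ 4·7 + 3|_7 = 31 ⇒ 30
(2) 30|_7 = 4·7 + 2 ↦ 4·8 + 2|_8 = 34 ⇒ 33
(3) 33|_8 = 4·8 + 1 ↦ 4·9 + 1|_9 = 37 ⇒ 36
(4) 36|_9 = 4·9 ↦ 4·10|_10 = 40 ⇒ 39
(5) 39|_10 = 3·10 + 9 ↦ 3·11 + 9|_11 = 42 ⇒ 41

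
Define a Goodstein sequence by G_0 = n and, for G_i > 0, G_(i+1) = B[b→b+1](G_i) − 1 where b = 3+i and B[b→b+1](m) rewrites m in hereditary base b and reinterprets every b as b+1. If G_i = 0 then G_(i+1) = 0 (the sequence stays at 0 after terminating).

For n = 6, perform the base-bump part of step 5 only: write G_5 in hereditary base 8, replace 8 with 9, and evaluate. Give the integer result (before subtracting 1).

(0) 6|_3 = 2·3 ↦ 2·4|_4 = 8 ⇒ 7
(1) 7|_4 = 4 + 3 ↦ 5 + 3|_5 = 8 ⇒ 7
(2) 7|_5 = 5 + 2 ↦ 6 + 2|_6 = 8 ⇒ 7
(3) 7|_6 = 6 + 1 ↦ 7 + 1|_7 = 8 ⇒ 7
(4) 7|_7 = 7 ↦ 8|_8 = 8 ⇒ 7

7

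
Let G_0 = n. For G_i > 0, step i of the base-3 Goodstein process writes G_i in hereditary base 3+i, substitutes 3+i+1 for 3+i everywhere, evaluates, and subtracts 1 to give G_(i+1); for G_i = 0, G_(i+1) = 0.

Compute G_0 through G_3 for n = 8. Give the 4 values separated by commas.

step 0: 8 = 2·3 + 2; sub 4 for 3: 2·4 + 2; = 10; G_1 = 10−1 = 9
step 1: 9 = 2·4 + 1; sub 5 for 4: 2·5 + 1; = 11; G_2 = 11−1 = 10
step 2: 10 = 2·5; sub 6 for 5: 2·6; = 12; G_3 = 12−1 = 11

8, 9, 10, 11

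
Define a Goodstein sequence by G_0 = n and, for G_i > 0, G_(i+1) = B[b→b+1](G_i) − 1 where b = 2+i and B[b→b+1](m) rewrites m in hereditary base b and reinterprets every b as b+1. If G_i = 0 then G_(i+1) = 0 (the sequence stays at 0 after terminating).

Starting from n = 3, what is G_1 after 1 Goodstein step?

3

[0] 3 ≡ 2 + 1 (base 2). Lift 3: 4. −1: 3.
[1] 3 ≡ 3 (base 3). Lift 4: 4. −1: 3.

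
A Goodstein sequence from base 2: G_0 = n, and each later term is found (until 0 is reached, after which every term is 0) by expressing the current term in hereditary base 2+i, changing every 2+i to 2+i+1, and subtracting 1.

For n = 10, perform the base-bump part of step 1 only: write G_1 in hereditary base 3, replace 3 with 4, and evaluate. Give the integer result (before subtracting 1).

1026

step 0: 10 = 2^(2 + 1) + 2; sub 3 for 2: 3^(3 + 1) + 3; = 84; G_1 = 84−1 = 83
step 1: 83 = 3^(3 + 1) + 2; sub 4 for 3: 4^(4 + 1) + 2; = 1026; G_2 = 1026−1 = 1025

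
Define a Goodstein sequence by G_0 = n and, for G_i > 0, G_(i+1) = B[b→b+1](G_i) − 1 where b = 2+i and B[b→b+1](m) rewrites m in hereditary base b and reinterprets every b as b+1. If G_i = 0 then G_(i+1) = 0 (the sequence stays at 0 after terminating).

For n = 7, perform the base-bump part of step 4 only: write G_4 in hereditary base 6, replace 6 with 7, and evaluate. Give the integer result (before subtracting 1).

823544

step 0: 7 = 2^2 + 2 + 1; sub 3 for 2: 3^3 + 3 + 1; = 31; G_1 = 31−1 = 30
step 1: 30 = 3^3 + 3; sub 4 for 3: 4^4 + 4; = 260; G_2 = 260−1 = 259
step 2: 259 = 4^4 + 3; sub 5 for 4: 5^5 + 3; = 3128; G_3 = 3128−1 = 3127
step 3: 3127 = 5^5 + 2; sub 6 for 5: 6^6 + 2; = 46658; G_4 = 46658−1 = 46657
step 4: 46657 = 6^6 + 1; sub 7 for 6: 7^7 + 1; = 823544; G_5 = 823544−1 = 823543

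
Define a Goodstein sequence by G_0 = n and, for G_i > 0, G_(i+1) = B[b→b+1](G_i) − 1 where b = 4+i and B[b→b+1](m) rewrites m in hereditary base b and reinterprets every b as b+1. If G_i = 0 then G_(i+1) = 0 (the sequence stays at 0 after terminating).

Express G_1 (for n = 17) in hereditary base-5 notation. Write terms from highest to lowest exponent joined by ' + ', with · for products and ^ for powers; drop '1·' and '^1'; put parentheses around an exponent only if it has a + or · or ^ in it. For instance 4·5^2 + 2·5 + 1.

G_0 = 17. HB_4(17) = 4^2 + 1. Bump = 26. G_1 = 25.
G_1 = 25. HB_5(25) = 5^2. Bump = 36. G_2 = 35.

5^2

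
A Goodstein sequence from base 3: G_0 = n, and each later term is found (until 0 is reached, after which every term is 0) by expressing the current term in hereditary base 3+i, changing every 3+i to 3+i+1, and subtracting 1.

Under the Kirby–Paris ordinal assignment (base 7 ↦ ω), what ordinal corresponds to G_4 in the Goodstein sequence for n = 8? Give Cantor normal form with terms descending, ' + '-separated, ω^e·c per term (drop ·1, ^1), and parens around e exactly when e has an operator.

base 3: 8 = 2·3 + 2; at 4: 2·4 + 2 = 10; next = 9
base 4: 9 = 2·4 + 1; at 5: 2·5 + 1 = 11; next = 10
base 5: 10 = 2·5; at 6: 2·6 = 12; next = 11
base 6: 11 = 6 + 5; at 7: 7 + 5 = 12; next = 11
base 7: 11 = 7 + 4; at 8: 8 + 4 = 12; next = 11

ω + 4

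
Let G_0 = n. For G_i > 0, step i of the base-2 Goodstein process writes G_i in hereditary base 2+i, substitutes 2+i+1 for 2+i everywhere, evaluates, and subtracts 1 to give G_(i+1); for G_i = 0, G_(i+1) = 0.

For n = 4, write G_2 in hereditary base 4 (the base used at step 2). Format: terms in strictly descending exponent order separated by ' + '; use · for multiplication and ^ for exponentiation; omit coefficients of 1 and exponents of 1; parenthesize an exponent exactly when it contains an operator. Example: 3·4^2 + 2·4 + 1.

G_0=4  [base 2] 2^2  →[2↦3]→  3^3 = 27  −1 ⇒ G_1=26
G_1=26  [base 3] 2·3^2 + 2·3 + 2  →[3↦4]→  2·4^2 + 2·4 + 2 = 42  −1 ⇒ G_2=41
G_2=41  [base 4] 2·4^2 + 2·4 + 1  →[4↦5]→  2·5^2 + 2·5 + 1 = 61  −1 ⇒ G_3=60

2·4^2 + 2·4 + 1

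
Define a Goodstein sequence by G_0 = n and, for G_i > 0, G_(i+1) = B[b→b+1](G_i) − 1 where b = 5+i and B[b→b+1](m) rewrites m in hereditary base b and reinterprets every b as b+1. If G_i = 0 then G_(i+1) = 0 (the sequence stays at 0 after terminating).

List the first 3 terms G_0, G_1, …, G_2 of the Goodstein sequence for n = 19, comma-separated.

19 —HB5→ 3·5 + 4 —bump→ 3·6 + 4 = 22 —(−1)→ 21
21 —HB6→ 3·6 + 3 —bump→ 3·7 + 3 = 24 —(−1)→ 23

19, 21, 23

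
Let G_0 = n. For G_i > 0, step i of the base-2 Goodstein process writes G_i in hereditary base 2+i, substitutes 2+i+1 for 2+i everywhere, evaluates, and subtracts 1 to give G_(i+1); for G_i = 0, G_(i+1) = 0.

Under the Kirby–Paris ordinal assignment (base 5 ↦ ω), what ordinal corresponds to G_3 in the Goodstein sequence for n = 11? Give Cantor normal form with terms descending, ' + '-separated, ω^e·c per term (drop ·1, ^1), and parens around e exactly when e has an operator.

ω^(ω + 1) + 2

[0] 11 ≡ 2^(2 + 1) + 2 + 1 (base 2). Lift 3: 85. −1: 84.
[1] 84 ≡ 3^(3 + 1) + 3 (base 3). Lift 4: 1028. −1: 1027.
[2] 1027 ≡ 4^(4 + 1) + 3 (base 4). Lift 5: 15628. −1: 15627.
[3] 15627 ≡ 5^(5 + 1) + 2 (base 5). Lift 6: 279938. −1: 279937.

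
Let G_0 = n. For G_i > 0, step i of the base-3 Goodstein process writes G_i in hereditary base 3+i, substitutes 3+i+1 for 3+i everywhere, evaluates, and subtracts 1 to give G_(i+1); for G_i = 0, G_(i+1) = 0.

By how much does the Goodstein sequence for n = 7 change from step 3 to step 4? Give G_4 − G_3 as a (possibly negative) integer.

step 0: 7 = 2·3 + 1; sub 4 for 3: 2·4 + 1; = 9; G_1 = 9−1 = 8
step 1: 8 = 2·4; sub 5 for 4: 2·5; = 10; G_2 = 10−1 = 9
step 2: 9 = 5 + 4; sub 6 for 5: 6 + 4; = 10; G_3 = 10−1 = 9
step 3: 9 = 6 + 3; sub 7 for 6: 7 + 3; = 10; G_4 = 10−1 = 9

0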